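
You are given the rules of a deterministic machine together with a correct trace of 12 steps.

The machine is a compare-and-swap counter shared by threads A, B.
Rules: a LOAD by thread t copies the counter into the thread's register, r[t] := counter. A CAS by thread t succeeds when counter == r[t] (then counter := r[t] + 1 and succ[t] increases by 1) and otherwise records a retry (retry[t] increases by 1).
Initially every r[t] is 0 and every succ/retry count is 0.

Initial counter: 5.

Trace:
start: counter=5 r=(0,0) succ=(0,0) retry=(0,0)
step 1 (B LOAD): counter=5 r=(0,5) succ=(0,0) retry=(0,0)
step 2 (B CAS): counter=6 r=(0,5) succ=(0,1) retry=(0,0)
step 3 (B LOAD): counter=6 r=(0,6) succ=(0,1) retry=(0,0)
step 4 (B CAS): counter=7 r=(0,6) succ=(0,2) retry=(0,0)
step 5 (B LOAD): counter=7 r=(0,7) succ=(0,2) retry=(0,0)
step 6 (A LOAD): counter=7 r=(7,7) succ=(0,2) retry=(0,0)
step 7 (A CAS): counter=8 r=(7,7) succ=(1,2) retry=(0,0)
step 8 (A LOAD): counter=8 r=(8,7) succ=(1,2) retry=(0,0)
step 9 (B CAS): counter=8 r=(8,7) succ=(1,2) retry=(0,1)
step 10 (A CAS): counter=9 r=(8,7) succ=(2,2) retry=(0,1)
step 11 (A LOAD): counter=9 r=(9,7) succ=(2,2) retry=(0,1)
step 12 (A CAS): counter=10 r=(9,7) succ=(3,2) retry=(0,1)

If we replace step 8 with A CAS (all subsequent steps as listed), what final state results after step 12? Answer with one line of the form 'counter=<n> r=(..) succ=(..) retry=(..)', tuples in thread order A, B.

(re-executing from step 8 with the substitution; state before step 8: counter=8 r=(7,7) succ=(1,2) retry=(0,0))
step 8 (A CAS): counter=8 r=(7,7) succ=(1,2) retry=(1,0)
step 9 (B CAS): counter=8 r=(7,7) succ=(1,2) retry=(1,1)
step 10 (A CAS): counter=8 r=(7,7) succ=(1,2) retry=(2,1)
step 11 (A LOAD): counter=8 r=(8,7) succ=(1,2) retry=(2,1)
step 12 (A CAS): counter=9 r=(8,7) succ=(2,2) retry=(2,1)

counter=9 r=(8,7) succ=(2,2) retry=(2,1)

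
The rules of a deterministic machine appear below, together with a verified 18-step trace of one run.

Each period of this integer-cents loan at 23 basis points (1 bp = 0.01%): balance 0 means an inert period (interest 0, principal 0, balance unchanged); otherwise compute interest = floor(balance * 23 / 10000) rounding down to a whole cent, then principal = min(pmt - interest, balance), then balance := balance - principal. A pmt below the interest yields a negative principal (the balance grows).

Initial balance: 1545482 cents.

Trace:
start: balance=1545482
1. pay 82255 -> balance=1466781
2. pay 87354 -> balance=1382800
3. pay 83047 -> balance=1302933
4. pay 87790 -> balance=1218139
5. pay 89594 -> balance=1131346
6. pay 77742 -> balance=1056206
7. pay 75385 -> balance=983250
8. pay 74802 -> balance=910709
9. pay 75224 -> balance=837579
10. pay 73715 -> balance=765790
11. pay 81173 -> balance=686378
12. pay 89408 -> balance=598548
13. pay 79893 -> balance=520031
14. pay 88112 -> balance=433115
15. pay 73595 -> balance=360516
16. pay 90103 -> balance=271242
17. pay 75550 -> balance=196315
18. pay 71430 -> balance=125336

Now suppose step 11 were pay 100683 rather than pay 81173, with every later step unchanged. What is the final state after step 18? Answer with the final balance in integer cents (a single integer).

(re-executing from step 11 with the substitution; state before step 11: balance=765790)
11. pay 100683 -> balance=666868
12. pay 89408 -> balance=578993
13. pay 79893 -> balance=500431
14. pay 88112 -> balance=413469
15. pay 73595 -> balance=340824
16. pay 90103 -> balance=251504
17. pay 75550 -> balance=176532
18. pay 71430 -> balance=105508

105508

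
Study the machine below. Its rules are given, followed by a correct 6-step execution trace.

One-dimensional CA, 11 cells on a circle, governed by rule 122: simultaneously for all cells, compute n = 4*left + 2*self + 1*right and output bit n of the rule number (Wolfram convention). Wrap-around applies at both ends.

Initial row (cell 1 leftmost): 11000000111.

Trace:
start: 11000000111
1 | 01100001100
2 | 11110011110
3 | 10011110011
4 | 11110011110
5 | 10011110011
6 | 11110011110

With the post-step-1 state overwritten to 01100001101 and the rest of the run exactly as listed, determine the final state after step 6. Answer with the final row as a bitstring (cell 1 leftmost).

state after step 1 := 01100001101
2 | 11110011110
3 | 10011110011
4 | 11110011110
5 | 10011110011
6 | 11110011110

11110011110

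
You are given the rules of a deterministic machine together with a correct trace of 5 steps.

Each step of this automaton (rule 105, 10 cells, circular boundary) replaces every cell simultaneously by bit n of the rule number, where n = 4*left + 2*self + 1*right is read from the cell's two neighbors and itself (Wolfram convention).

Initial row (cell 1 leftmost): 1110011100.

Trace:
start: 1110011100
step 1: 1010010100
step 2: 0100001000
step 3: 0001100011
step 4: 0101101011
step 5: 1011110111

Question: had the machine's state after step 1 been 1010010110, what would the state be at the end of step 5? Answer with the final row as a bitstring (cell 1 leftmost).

state after step 1 := 1010010110
step 2: 0100001111
step 3: 1001101001
step 4: 1001110001
step 5: 1001010101

1001010101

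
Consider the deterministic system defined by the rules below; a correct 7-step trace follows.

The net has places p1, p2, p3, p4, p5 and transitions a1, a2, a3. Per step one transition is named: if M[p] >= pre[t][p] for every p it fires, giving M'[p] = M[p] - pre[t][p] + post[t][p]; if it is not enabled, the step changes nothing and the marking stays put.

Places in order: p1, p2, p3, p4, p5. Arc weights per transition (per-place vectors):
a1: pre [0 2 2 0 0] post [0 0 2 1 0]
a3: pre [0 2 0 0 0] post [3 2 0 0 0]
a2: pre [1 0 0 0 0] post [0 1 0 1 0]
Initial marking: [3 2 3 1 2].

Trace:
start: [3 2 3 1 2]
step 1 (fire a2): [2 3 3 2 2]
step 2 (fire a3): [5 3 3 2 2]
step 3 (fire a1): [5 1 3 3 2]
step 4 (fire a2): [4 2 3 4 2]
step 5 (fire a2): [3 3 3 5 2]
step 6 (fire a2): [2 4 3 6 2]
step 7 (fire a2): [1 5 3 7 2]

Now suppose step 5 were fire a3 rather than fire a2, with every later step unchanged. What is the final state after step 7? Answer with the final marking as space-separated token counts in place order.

5 4 3 6 2

(re-executing from step 5 with the substitution; state before step 5: [4 2 3 4 2])
step 5 (fire a3): [7 2 3 4 2]
step 6 (fire a2): [6 3 3 5 2]
step 7 (fire a2): [5 4 3 6 2]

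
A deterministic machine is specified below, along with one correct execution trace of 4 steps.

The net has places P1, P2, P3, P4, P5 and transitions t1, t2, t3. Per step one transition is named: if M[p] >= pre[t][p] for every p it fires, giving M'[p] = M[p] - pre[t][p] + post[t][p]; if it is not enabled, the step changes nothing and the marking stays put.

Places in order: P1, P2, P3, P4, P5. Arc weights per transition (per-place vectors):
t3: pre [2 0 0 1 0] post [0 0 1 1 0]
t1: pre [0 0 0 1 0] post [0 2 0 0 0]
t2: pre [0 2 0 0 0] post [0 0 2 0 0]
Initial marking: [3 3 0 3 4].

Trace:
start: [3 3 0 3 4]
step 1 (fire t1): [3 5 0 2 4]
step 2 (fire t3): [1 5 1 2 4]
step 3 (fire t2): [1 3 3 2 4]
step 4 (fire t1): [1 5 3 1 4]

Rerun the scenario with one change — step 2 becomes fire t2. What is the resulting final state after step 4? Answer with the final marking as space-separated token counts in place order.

(re-executing from step 2 with the substitution; state before step 2: [3 5 0 2 4])
step 2 (fire t2): [3 3 2 2 4]
step 3 (fire t2): [3 1 4 2 4]
step 4 (fire t1): [3 3 4 1 4]

3 3 4 1 4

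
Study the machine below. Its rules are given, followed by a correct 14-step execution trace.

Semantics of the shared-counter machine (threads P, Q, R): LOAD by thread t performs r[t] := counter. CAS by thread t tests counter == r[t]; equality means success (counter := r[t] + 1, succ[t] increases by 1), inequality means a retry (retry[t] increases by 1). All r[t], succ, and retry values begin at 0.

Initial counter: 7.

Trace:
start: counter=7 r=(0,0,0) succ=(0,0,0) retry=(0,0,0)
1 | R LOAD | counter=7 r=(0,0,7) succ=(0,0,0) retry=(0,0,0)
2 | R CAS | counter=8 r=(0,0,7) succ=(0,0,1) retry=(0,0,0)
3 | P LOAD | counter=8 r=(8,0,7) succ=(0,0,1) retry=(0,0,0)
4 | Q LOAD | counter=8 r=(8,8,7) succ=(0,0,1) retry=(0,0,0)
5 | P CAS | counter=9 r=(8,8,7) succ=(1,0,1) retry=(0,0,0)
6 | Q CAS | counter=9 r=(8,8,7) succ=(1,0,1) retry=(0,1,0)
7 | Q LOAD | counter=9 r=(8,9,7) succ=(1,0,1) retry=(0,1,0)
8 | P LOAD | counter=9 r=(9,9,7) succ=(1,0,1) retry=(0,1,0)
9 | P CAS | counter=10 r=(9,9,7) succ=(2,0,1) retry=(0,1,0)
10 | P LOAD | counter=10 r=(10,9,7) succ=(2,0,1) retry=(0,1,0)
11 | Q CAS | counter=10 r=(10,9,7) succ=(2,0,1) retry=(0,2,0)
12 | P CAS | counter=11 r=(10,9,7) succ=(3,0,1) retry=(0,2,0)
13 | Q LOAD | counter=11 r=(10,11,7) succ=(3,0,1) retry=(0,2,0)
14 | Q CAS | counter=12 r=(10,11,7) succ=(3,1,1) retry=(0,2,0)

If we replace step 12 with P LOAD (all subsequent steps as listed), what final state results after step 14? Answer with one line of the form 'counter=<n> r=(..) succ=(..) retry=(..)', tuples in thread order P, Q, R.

counter=11 r=(10,10,7) succ=(2,1,1) retry=(0,2,0)

(re-executing from step 12 with the substitution; state before step 12: counter=10 r=(10,9,7) succ=(2,0,1) retry=(0,2,0))
12 | P LOAD | counter=10 r=(10,9,7) succ=(2,0,1) retry=(0,2,0)
13 | Q LOAD | counter=10 r=(10,10,7) succ=(2,0,1) retry=(0,2,0)
14 | Q CAS | counter=11 r=(10,10,7) succ=(2,1,1) retry=(0,2,0)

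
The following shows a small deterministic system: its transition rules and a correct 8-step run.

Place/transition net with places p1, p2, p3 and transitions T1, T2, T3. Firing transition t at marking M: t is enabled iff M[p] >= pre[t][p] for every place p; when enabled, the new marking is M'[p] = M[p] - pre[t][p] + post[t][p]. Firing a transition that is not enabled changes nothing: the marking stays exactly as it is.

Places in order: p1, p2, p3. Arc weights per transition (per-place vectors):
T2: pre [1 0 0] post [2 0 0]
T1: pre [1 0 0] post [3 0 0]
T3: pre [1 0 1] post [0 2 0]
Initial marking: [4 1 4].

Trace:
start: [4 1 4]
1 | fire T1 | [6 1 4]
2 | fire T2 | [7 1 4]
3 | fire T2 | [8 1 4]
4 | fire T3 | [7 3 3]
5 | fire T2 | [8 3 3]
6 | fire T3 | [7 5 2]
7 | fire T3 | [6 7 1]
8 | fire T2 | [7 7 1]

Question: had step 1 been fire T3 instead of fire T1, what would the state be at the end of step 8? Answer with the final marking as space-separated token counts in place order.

(re-executing from step 1 with the substitution; state before step 1: [4 1 4])
1 | fire T3 | [3 3 3]
2 | fire T2 | [4 3 3]
3 | fire T2 | [5 3 3]
4 | fire T3 | [4 5 2]
5 | fire T2 | [5 5 2]
6 | fire T3 | [4 7 1]
7 | fire T3 | [3 9 0]
8 | fire T2 | [4 9 0]

4 9 0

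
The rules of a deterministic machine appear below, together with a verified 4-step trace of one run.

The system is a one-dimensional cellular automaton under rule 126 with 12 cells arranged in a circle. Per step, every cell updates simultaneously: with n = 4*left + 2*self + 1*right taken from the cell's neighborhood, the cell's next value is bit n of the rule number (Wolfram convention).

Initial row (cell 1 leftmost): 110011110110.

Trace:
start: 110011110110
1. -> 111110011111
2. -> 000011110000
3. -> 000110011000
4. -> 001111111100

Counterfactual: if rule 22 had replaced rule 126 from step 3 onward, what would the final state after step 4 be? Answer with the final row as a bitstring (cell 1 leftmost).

(re-executing steps 3..4 under rule 22; state before step 3: 000011110000)
3. -> 000100001000
4. -> 001110011100

001110011100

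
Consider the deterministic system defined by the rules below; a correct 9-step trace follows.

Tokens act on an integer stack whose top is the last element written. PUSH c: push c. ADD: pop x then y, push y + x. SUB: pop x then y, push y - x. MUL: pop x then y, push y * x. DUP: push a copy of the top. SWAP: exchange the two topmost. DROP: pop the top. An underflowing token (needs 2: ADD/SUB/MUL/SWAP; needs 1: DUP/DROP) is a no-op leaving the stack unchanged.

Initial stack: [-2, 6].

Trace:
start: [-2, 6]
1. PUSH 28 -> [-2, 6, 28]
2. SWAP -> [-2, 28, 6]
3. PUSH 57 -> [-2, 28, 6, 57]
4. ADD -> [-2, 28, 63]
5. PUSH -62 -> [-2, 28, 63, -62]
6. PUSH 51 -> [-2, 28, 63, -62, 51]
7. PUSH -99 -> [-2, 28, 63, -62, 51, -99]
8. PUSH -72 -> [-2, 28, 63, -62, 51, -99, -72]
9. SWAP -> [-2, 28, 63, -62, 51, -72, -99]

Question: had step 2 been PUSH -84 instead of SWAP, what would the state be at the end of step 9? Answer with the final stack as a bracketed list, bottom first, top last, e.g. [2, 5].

(re-executing from step 2 with the substitution; state before step 2: [-2, 6, 28])
2. PUSH -84 -> [-2, 6, 28, -84]
3. PUSH 57 -> [-2, 6, 28, -84, 57]
4. ADD -> [-2, 6, 28, -27]
5. PUSH -62 -> [-2, 6, 28, -27, -62]
6. PUSH 51 -> [-2, 6, 28, -27, -62, 51]
7. PUSH -99 -> [-2, 6, 28, -27, -62, 51, -99]
8. PUSH -72 -> [-2, 6, 28, -27, -62, 51, -99, -72]
9. SWAP -> [-2, 6, 28, -27, -62, 51, -72, -99]

[-2, 6, 28, -27, -62, 51, -72, -99]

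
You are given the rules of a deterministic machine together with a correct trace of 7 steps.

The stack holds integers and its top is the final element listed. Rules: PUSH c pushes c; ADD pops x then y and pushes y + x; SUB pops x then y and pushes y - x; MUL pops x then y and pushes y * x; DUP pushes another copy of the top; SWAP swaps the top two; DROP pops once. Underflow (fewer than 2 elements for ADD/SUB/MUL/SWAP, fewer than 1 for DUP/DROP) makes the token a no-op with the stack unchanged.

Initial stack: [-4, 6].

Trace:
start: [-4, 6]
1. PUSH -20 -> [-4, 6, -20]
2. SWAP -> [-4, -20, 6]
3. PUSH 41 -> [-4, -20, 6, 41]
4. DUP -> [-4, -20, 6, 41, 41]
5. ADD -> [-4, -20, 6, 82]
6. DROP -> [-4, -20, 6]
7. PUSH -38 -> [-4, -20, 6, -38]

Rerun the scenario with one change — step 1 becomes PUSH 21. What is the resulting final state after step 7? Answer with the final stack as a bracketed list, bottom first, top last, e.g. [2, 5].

[-4, 21, 6, -38]

(re-executing from step 1 with the substitution; state before step 1: [-4, 6])
1. PUSH 21 -> [-4, 6, 21]
2. SWAP -> [-4, 21, 6]
3. PUSH 41 -> [-4, 21, 6, 41]
4. DUP -> [-4, 21, 6, 41, 41]
5. ADD -> [-4, 21, 6, 82]
6. DROP -> [-4, 21, 6]
7. PUSH -38 -> [-4, 21, 6, -38]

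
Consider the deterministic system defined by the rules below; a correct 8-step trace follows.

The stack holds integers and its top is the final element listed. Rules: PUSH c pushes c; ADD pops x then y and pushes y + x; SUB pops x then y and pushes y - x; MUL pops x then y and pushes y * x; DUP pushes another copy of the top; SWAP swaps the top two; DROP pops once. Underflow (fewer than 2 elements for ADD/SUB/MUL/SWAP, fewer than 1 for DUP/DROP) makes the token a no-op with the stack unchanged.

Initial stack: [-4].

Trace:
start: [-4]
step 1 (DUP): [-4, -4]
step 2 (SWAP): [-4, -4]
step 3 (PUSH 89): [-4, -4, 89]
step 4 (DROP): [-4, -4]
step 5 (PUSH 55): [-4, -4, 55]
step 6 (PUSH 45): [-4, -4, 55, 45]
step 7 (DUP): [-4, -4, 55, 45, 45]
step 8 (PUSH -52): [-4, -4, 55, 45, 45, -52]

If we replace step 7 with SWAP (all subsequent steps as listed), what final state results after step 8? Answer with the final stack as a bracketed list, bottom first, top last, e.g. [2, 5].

(re-executing from step 7 with the substitution; state before step 7: [-4, -4, 55, 45])
step 7 (SWAP): [-4, -4, 45, 55]
step 8 (PUSH -52): [-4, -4, 45, 55, -52]

[-4, -4, 45, 55, -52]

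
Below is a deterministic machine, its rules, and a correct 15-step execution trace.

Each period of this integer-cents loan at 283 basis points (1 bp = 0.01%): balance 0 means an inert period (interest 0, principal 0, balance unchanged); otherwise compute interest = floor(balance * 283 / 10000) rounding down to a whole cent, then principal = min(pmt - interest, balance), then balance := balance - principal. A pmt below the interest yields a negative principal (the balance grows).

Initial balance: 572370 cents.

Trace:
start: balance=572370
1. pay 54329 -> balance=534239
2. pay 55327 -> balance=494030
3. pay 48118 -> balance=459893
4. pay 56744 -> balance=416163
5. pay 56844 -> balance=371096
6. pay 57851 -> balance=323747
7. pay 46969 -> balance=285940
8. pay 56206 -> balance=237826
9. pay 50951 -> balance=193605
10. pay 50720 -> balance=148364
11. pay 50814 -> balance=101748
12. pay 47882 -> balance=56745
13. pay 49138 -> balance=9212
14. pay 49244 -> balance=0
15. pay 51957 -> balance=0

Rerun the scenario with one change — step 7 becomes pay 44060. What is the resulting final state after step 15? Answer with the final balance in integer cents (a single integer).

(re-executing from step 7 with the substitution; state before step 7: balance=323747)
7. pay 44060 -> balance=288849
8. pay 56206 -> balance=240817
9. pay 50951 -> balance=196681
10. pay 50720 -> balance=151527
11. pay 50814 -> balance=105001
12. pay 47882 -> balance=60090
13. pay 49138 -> balance=12652
14. pay 49244 -> balance=0
15. pay 51957 -> balance=0

0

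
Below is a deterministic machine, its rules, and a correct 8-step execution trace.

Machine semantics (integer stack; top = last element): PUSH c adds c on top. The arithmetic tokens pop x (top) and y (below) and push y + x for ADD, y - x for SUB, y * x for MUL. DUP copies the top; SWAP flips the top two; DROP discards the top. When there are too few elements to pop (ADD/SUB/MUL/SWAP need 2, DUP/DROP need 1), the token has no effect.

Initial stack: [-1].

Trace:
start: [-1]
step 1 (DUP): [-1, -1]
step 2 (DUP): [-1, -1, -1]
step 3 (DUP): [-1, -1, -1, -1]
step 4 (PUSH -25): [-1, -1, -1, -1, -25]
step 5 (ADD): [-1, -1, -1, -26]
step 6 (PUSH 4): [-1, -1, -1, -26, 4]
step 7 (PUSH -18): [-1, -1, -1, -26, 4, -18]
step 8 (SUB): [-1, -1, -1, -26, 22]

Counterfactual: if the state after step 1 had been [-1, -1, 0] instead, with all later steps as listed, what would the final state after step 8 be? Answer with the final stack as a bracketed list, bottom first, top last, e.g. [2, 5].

state after step 1 := [-1, -1, 0]
step 2 (DUP): [-1, -1, 0, 0]
step 3 (DUP): [-1, -1, 0, 0, 0]
step 4 (PUSH -25): [-1, -1, 0, 0, 0, -25]
step 5 (ADD): [-1, -1, 0, 0, -25]
step 6 (PUSH 4): [-1, -1, 0, 0, -25, 4]
step 7 (PUSH -18): [-1, -1, 0, 0, -25, 4, -18]
step 8 (SUB): [-1, -1, 0, 0, -25, 22]

[-1, -1, 0, 0, -25, 22]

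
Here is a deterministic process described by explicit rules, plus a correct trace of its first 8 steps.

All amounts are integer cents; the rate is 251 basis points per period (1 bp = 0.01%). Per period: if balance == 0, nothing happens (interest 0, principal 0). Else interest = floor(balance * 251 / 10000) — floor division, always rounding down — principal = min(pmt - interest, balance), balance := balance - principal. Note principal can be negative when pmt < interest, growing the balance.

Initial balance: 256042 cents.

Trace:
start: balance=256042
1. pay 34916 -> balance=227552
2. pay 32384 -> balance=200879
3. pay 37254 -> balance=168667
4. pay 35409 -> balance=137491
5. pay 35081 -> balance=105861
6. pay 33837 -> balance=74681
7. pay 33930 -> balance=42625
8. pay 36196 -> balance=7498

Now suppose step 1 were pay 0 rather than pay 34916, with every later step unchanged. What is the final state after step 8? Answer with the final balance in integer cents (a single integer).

(re-executing from step 1 with the substitution; state before step 1: balance=256042)
1. pay 0 -> balance=262468
2. pay 32384 -> balance=236671
3. pay 37254 -> balance=205357
4. pay 35409 -> balance=175102
5. pay 35081 -> balance=144416
6. pay 33837 -> balance=114203
7. pay 33930 -> balance=83139
8. pay 36196 -> balance=49029

49029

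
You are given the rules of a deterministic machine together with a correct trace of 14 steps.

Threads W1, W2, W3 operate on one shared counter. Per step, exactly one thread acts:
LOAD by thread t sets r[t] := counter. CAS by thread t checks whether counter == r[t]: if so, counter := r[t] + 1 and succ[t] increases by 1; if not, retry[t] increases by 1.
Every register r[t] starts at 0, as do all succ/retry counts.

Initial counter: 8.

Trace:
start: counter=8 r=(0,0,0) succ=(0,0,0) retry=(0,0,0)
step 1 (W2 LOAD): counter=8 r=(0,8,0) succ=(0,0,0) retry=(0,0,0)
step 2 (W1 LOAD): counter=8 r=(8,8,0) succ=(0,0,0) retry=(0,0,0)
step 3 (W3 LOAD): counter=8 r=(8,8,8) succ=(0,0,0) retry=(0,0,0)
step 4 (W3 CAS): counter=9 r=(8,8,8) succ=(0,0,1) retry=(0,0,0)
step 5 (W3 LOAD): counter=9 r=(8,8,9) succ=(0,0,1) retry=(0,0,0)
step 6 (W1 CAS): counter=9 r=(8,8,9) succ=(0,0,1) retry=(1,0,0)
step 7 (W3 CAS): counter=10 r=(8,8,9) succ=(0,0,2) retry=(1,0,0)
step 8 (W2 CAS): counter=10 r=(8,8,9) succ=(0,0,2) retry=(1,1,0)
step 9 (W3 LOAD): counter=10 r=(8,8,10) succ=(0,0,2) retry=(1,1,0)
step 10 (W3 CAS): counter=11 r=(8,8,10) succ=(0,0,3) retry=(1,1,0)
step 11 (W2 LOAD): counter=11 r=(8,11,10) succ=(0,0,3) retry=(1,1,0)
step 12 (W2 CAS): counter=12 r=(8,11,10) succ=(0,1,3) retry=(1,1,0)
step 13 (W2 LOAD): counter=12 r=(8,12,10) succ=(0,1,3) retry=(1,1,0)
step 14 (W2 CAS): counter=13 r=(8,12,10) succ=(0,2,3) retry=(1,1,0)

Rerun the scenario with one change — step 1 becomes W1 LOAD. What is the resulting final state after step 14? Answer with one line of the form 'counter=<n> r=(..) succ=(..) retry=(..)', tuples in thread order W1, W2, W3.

counter=13 r=(8,12,10) succ=(0,2,3) retry=(1,1,0)

(re-executing from step 1 with the substitution; state before step 1: counter=8 r=(0,0,0) succ=(0,0,0) retry=(0,0,0))
step 1 (W1 LOAD): counter=8 r=(8,0,0) succ=(0,0,0) retry=(0,0,0)
step 2 (W1 LOAD): counter=8 r=(8,0,0) succ=(0,0,0) retry=(0,0,0)
step 3 (W3 LOAD): counter=8 r=(8,0,8) succ=(0,0,0) retry=(0,0,0)
step 4 (W3 CAS): counter=9 r=(8,0,8) succ=(0,0,1) retry=(0,0,0)
step 5 (W3 LOAD): counter=9 r=(8,0,9) succ=(0,0,1) retry=(0,0,0)
step 6 (W1 CAS): counter=9 r=(8,0,9) succ=(0,0,1) retry=(1,0,0)
step 7 (W3 CAS): counter=10 r=(8,0,9) succ=(0,0,2) retry=(1,0,0)
step 8 (W2 CAS): counter=10 r=(8,0,9) succ=(0,0,2) retry=(1,1,0)
step 9 (W3 LOAD): counter=10 r=(8,0,10) succ=(0,0,2) retry=(1,1,0)
step 10 (W3 CAS): counter=11 r=(8,0,10) succ=(0,0,3) retry=(1,1,0)
step 11 (W2 LOAD): counter=11 r=(8,11,10) succ=(0,0,3) retry=(1,1,0)
step 12 (W2 CAS): counter=12 r=(8,11,10) succ=(0,1,3) retry=(1,1,0)
step 13 (W2 LOAD): counter=12 r=(8,12,10) succ=(0,1,3) retry=(1,1,0)
step 14 (W2 CAS): counter=13 r=(8,12,10) succ=(0,2,3) retry=(1,1,0)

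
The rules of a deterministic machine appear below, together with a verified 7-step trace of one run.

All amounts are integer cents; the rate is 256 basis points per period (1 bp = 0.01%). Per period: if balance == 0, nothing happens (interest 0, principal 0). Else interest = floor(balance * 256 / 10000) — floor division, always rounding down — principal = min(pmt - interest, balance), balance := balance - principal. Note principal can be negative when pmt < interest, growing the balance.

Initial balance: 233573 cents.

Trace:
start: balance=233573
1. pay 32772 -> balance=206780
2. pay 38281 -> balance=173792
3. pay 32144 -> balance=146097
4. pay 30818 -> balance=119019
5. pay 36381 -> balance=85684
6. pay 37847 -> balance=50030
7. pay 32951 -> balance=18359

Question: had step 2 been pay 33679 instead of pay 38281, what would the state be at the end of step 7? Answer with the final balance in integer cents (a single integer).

23580

(re-executing from step 2 with the substitution; state before step 2: balance=206780)
2. pay 33679 -> balance=178394
3. pay 32144 -> balance=150816
4. pay 30818 -> balance=123858
5. pay 36381 -> balance=90647
6. pay 37847 -> balance=55120
7. pay 32951 -> balance=23580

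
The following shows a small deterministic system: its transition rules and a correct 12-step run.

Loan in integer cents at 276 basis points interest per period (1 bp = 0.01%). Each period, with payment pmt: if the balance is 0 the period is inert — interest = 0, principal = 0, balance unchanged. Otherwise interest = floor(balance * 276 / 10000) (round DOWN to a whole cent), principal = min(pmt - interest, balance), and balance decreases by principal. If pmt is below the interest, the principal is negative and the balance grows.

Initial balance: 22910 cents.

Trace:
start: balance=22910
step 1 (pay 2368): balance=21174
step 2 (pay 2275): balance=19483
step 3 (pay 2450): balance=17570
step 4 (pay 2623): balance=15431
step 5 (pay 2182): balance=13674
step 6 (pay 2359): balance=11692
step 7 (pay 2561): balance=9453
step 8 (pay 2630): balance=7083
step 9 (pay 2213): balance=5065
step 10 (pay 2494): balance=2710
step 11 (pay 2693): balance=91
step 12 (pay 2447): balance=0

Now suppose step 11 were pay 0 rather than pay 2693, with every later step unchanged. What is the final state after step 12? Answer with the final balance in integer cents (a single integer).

413

(re-executing from step 11 with the substitution; state before step 11: balance=2710)
step 11 (pay 0): balance=2784
step 12 (pay 2447): balance=413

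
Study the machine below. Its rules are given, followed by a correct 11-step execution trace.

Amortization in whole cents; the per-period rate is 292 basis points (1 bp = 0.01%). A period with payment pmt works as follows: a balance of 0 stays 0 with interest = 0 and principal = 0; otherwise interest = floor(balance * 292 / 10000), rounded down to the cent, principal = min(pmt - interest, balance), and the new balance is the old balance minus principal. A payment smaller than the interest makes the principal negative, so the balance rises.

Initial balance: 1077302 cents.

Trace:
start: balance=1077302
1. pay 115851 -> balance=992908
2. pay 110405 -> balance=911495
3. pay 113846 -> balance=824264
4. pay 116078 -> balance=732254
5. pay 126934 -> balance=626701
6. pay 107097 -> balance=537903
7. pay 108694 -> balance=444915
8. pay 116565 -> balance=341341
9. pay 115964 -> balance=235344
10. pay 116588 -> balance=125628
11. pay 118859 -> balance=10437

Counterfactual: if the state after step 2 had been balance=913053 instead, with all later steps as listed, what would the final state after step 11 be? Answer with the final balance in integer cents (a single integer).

12457

state after step 2 := balance=913053
3. pay 113846 -> balance=825868
4. pay 116078 -> balance=733905
5. pay 126934 -> balance=628401
6. pay 107097 -> balance=539653
7. pay 108694 -> balance=446716
8. pay 116565 -> balance=343195
9. pay 115964 -> balance=237252
10. pay 116588 -> balance=127591
11. pay 118859 -> balance=12457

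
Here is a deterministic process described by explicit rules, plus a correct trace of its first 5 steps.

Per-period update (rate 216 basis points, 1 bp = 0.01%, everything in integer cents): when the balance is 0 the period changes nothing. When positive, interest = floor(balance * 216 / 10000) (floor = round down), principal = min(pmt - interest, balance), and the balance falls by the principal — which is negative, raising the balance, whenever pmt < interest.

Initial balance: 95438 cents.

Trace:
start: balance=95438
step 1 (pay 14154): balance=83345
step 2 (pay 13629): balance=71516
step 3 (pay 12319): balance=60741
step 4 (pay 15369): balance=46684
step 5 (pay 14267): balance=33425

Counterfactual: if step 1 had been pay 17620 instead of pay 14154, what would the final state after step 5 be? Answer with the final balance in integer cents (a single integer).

(re-executing from step 1 with the substitution; state before step 1: balance=95438)
step 1 (pay 17620): balance=79879
step 2 (pay 13629): balance=67975
step 3 (pay 12319): balance=57124
step 4 (pay 15369): balance=42988
step 5 (pay 14267): balance=29649

29649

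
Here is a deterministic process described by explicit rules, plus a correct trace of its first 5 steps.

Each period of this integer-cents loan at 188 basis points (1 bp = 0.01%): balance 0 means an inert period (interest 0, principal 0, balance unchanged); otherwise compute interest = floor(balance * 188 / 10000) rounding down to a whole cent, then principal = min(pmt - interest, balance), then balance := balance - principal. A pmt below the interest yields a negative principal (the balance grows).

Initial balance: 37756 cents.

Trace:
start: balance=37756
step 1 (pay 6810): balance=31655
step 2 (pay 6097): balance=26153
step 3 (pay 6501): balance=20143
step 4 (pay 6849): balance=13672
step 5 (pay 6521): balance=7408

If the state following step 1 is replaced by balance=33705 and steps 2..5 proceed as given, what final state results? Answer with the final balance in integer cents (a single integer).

state after step 1 := balance=33705
step 2 (pay 6097): balance=28241
step 3 (pay 6501): balance=22270
step 4 (pay 6849): balance=15839
step 5 (pay 6521): balance=9615

9615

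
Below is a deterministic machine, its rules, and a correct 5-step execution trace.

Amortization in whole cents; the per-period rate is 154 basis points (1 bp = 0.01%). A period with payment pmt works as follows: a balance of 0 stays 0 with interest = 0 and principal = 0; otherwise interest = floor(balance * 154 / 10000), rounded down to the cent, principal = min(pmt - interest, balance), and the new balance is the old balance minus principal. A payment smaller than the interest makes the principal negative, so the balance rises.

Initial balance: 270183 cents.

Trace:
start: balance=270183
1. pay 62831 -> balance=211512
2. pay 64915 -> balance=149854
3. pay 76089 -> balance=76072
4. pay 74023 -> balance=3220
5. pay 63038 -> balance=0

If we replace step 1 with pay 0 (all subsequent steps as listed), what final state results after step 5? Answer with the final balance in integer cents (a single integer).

(re-executing from step 1 with the substitution; state before step 1: balance=270183)
1. pay 0 -> balance=274343
2. pay 64915 -> balance=213652
3. pay 76089 -> balance=140853
4. pay 74023 -> balance=68999
5. pay 63038 -> balance=7023

7023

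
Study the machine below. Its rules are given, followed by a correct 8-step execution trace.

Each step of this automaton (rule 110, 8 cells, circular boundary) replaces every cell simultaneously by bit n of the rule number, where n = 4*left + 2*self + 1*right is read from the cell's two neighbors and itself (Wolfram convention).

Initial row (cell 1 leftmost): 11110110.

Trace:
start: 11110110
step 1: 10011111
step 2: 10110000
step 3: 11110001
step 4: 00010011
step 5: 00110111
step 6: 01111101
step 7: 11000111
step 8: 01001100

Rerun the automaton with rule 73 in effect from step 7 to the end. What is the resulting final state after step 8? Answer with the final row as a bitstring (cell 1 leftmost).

00010001

(re-executing steps 7..8 under rule 73; state before step 7: 01111101)
step 7: 01000100
step 8: 00010001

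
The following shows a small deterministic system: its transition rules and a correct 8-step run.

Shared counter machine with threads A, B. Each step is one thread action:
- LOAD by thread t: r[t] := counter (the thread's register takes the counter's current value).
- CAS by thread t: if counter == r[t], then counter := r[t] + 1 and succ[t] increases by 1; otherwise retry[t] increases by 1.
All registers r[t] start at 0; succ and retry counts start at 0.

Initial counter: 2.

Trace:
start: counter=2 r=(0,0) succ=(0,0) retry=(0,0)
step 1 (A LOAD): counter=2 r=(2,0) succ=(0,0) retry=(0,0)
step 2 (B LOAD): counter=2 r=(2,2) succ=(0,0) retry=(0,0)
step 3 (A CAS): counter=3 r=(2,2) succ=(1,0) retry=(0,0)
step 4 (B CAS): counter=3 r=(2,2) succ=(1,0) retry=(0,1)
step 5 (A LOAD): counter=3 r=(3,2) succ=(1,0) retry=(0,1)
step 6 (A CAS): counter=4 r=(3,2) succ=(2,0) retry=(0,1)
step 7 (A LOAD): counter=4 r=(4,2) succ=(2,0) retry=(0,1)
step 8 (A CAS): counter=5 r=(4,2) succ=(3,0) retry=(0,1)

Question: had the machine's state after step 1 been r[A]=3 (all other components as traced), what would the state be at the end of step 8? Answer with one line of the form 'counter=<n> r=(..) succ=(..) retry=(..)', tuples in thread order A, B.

state after step 1 := counter=2 r=(3,0) succ=(0,0) retry=(0,0)
step 2 (B LOAD): counter=2 r=(3,2) succ=(0,0) retry=(0,0)
step 3 (A CAS): counter=2 r=(3,2) succ=(0,0) retry=(1,0)
step 4 (B CAS): counter=3 r=(3,2) succ=(0,1) retry=(1,0)
step 5 (A LOAD): counter=3 r=(3,2) succ=(0,1) retry=(1,0)
step 6 (A CAS): counter=4 r=(3,2) succ=(1,1) retry=(1,0)
step 7 (A LOAD): counter=4 r=(4,2) succ=(1,1) retry=(1,0)
step 8 (A CAS): counter=5 r=(4,2) succ=(2,1) retry=(1,0)

counter=5 r=(4,2) succ=(2,1) retry=(1,0)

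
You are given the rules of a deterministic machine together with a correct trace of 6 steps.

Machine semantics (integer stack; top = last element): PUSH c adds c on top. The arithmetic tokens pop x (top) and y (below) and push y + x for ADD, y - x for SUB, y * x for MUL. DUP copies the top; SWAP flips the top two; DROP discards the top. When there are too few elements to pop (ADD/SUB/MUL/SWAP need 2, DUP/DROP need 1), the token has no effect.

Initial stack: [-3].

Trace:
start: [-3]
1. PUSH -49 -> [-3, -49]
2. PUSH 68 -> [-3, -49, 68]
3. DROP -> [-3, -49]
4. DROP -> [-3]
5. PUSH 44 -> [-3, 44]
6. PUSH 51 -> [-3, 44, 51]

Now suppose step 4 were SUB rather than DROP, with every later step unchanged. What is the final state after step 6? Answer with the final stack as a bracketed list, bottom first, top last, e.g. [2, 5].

[46, 44, 51]

(re-executing from step 4 with the substitution; state before step 4: [-3, -49])
4. SUB -> [46]
5. PUSH 44 -> [46, 44]
6. PUSH 51 -> [46, 44, 51]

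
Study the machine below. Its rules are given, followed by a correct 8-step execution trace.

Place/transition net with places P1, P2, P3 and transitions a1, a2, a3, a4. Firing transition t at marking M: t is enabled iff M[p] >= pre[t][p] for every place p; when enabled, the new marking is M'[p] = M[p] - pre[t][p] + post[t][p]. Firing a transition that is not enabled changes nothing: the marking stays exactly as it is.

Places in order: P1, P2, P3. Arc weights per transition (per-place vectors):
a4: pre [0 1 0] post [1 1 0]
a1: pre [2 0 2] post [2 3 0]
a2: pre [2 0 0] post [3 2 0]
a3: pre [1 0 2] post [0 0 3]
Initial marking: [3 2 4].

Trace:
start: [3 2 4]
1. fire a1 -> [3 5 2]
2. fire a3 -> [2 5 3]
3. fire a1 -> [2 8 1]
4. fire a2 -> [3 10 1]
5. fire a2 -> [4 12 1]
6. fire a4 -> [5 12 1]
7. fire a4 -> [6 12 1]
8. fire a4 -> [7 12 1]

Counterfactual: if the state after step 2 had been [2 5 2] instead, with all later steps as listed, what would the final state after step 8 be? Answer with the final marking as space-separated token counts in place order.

7 12 0

state after step 2 := [2 5 2]
3. fire a1 -> [2 8 0]
4. fire a2 -> [3 10 0]
5. fire a2 -> [4 12 0]
6. fire a4 -> [5 12 0]
7. fire a4 -> [6 12 0]
8. fire a4 -> [7 12 0]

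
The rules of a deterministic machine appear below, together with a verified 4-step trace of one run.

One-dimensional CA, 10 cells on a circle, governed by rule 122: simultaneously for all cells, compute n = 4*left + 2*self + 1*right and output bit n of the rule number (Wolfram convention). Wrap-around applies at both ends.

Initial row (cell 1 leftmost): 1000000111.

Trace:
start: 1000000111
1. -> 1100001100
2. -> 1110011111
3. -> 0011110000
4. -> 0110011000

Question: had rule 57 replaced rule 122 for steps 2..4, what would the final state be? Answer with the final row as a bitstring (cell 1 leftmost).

1101001010

(re-executing steps 2..4 under rule 57; state before step 2: 1100001100)
2. -> 1011101010
3. -> 0110010101
4. -> 1101001010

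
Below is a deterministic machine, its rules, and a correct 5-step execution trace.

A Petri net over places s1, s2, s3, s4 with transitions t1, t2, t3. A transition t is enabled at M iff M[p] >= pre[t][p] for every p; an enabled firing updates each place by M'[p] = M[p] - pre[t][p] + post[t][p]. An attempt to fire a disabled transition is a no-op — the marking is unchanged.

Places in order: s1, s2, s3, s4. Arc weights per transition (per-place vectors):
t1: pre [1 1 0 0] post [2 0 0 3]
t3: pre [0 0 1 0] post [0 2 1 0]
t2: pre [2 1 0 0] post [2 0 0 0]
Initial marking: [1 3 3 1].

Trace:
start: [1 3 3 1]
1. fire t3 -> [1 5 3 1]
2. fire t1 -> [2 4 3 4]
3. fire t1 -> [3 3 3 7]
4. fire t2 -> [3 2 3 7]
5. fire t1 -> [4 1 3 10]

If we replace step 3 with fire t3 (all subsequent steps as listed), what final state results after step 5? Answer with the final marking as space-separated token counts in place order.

3 4 3 7

(re-executing from step 3 with the substitution; state before step 3: [2 4 3 4])
3. fire t3 -> [2 6 3 4]
4. fire t2 -> [2 5 3 4]
5. fire t1 -> [3 4 3 7]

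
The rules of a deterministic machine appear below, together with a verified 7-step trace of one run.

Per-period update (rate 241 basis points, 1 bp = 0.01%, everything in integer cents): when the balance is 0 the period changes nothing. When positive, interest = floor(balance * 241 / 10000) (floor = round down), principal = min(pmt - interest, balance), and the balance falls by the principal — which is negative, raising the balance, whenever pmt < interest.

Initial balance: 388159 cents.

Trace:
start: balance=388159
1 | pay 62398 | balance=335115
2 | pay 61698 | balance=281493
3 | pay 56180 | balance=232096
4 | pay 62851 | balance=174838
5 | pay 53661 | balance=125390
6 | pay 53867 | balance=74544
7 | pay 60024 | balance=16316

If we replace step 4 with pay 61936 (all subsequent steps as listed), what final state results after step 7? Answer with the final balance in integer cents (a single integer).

(re-executing from step 4 with the substitution; state before step 4: balance=232096)
4 | pay 61936 | balance=175753
5 | pay 53661 | balance=126327
6 | pay 53867 | balance=75504
7 | pay 60024 | balance=17299

17299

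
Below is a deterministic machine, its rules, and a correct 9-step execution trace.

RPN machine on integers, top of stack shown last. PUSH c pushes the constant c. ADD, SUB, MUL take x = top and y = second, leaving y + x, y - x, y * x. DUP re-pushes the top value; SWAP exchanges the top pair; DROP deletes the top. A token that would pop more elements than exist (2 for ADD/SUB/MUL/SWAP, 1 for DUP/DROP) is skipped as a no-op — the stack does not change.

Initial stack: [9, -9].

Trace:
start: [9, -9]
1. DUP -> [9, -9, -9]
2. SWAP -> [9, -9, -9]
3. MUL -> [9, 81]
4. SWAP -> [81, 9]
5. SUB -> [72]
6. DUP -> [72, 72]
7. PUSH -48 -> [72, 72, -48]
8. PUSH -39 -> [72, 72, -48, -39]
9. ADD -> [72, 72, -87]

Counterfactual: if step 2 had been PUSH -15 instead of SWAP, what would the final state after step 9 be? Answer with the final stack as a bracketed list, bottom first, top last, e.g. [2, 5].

(re-executing from step 2 with the substitution; state before step 2: [9, -9, -9])
2. PUSH -15 -> [9, -9, -9, -15]
3. MUL -> [9, -9, 135]
4. SWAP -> [9, 135, -9]
5. SUB -> [9, 144]
6. DUP -> [9, 144, 144]
7. PUSH -48 -> [9, 144, 144, -48]
8. PUSH -39 -> [9, 144, 144, -48, -39]
9. ADD -> [9, 144, 144, -87]

[9, 144, 144, -87]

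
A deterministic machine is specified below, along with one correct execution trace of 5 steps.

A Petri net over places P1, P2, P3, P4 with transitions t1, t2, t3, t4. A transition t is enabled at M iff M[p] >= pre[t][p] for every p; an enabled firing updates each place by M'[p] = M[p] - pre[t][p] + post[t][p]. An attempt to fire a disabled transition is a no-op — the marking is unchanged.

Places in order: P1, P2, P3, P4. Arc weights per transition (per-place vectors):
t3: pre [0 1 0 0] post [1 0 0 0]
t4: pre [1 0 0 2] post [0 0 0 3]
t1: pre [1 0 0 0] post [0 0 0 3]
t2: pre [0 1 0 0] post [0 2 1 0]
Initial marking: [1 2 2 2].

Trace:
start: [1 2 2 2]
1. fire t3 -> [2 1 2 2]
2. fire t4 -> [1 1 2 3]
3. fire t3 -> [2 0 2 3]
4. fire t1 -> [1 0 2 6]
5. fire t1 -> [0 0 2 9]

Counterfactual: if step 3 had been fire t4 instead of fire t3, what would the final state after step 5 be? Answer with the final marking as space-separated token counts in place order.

(re-executing from step 3 with the substitution; state before step 3: [1 1 2 3])
3. fire t4 -> [0 1 2 4]
4. fire t1 -> [0 1 2 4]
5. fire t1 -> [0 1 2 4]

0 1 2 4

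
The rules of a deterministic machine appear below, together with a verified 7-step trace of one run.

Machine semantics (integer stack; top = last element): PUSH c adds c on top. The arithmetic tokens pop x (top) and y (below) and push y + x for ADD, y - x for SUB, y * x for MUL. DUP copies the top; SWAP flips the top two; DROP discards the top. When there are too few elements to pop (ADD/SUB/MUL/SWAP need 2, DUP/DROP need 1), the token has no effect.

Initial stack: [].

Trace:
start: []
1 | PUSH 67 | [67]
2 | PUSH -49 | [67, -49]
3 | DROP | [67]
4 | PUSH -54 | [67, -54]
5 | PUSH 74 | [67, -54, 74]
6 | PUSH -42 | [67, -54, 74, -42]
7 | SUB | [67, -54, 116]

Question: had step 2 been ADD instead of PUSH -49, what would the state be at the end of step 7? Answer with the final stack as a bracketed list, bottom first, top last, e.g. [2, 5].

[-54, 116]

(re-executing from step 2 with the substitution; state before step 2: [67])
2 | ADD | [67]
3 | DROP | []
4 | PUSH -54 | [-54]
5 | PUSH 74 | [-54, 74]
6 | PUSH -42 | [-54, 74, -42]
7 | SUB | [-54, 116]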